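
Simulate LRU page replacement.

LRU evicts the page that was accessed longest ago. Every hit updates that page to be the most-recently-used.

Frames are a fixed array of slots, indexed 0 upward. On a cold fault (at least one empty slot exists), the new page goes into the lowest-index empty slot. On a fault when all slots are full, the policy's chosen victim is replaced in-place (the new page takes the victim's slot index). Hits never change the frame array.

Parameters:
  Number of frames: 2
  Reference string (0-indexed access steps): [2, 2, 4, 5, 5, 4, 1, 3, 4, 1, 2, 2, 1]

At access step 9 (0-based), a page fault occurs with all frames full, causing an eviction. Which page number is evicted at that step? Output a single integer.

Step 0: ref 2 -> FAULT, frames=[2,-]
Step 1: ref 2 -> HIT, frames=[2,-]
Step 2: ref 4 -> FAULT, frames=[2,4]
Step 3: ref 5 -> FAULT, evict 2, frames=[5,4]
Step 4: ref 5 -> HIT, frames=[5,4]
Step 5: ref 4 -> HIT, frames=[5,4]
Step 6: ref 1 -> FAULT, evict 5, frames=[1,4]
Step 7: ref 3 -> FAULT, evict 4, frames=[1,3]
Step 8: ref 4 -> FAULT, evict 1, frames=[4,3]
Step 9: ref 1 -> FAULT, evict 3, frames=[4,1]
At step 9: evicted page 3

Answer: 3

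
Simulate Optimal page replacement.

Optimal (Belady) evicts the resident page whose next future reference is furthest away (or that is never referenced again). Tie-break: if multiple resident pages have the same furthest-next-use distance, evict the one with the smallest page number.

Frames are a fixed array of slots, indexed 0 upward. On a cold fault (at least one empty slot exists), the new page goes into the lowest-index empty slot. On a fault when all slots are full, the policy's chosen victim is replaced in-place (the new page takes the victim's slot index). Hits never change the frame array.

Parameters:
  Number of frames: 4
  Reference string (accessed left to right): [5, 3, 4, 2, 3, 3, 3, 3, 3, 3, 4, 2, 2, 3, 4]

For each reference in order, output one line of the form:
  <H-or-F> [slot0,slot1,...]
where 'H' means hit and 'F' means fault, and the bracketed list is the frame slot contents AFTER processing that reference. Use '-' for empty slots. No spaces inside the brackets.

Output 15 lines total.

F [5,-,-,-]
F [5,3,-,-]
F [5,3,4,-]
F [5,3,4,2]
H [5,3,4,2]
H [5,3,4,2]
H [5,3,4,2]
H [5,3,4,2]
H [5,3,4,2]
H [5,3,4,2]
H [5,3,4,2]
H [5,3,4,2]
H [5,3,4,2]
H [5,3,4,2]
H [5,3,4,2]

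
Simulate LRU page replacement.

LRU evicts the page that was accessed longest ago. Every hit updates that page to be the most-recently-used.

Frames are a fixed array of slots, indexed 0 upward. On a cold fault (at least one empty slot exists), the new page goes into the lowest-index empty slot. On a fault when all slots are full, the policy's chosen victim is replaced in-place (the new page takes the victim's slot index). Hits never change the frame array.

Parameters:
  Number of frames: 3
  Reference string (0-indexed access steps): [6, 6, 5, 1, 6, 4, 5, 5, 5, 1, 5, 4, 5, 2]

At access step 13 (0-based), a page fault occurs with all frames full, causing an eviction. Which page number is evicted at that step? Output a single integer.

Answer: 1

Derivation:
Step 0: ref 6 -> FAULT, frames=[6,-,-]
Step 1: ref 6 -> HIT, frames=[6,-,-]
Step 2: ref 5 -> FAULT, frames=[6,5,-]
Step 3: ref 1 -> FAULT, frames=[6,5,1]
Step 4: ref 6 -> HIT, frames=[6,5,1]
Step 5: ref 4 -> FAULT, evict 5, frames=[6,4,1]
Step 6: ref 5 -> FAULT, evict 1, frames=[6,4,5]
Step 7: ref 5 -> HIT, frames=[6,4,5]
Step 8: ref 5 -> HIT, frames=[6,4,5]
Step 9: ref 1 -> FAULT, evict 6, frames=[1,4,5]
Step 10: ref 5 -> HIT, frames=[1,4,5]
Step 11: ref 4 -> HIT, frames=[1,4,5]
Step 12: ref 5 -> HIT, frames=[1,4,5]
Step 13: ref 2 -> FAULT, evict 1, frames=[2,4,5]
At step 13: evicted page 1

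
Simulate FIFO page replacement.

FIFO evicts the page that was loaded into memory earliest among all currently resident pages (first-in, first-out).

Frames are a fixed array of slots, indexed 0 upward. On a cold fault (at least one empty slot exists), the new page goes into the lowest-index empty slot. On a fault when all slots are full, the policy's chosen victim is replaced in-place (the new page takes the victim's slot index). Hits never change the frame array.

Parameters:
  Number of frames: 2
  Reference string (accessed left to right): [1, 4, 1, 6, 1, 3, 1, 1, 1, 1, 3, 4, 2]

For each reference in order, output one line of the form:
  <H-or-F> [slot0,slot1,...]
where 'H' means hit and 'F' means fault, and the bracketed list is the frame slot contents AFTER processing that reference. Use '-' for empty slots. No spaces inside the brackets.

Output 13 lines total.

F [1,-]
F [1,4]
H [1,4]
F [6,4]
F [6,1]
F [3,1]
H [3,1]
H [3,1]
H [3,1]
H [3,1]
H [3,1]
F [3,4]
F [2,4]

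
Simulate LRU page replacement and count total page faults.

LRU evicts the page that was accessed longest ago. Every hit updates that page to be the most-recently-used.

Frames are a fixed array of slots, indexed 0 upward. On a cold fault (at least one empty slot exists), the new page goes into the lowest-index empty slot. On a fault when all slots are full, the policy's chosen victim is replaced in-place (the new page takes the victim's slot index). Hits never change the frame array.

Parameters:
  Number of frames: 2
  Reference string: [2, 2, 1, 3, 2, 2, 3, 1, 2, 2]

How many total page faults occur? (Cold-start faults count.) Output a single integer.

Step 0: ref 2 → FAULT, frames=[2,-]
Step 1: ref 2 → HIT, frames=[2,-]
Step 2: ref 1 → FAULT, frames=[2,1]
Step 3: ref 3 → FAULT (evict 2), frames=[3,1]
Step 4: ref 2 → FAULT (evict 1), frames=[3,2]
Step 5: ref 2 → HIT, frames=[3,2]
Step 6: ref 3 → HIT, frames=[3,2]
Step 7: ref 1 → FAULT (evict 2), frames=[3,1]
Step 8: ref 2 → FAULT (evict 3), frames=[2,1]
Step 9: ref 2 → HIT, frames=[2,1]
Total faults: 6

Answer: 6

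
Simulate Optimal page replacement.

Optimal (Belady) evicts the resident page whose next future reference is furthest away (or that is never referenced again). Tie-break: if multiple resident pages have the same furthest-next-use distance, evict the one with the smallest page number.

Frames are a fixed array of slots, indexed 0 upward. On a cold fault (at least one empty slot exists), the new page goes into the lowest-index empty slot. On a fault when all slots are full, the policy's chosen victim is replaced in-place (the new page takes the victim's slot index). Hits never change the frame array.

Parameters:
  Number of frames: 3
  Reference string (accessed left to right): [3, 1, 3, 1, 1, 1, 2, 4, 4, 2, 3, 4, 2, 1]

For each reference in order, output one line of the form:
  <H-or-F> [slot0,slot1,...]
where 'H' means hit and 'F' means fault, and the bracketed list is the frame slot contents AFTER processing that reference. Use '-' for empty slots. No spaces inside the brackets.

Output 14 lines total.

F [3,-,-]
F [3,1,-]
H [3,1,-]
H [3,1,-]
H [3,1,-]
H [3,1,-]
F [3,1,2]
F [3,4,2]
H [3,4,2]
H [3,4,2]
H [3,4,2]
H [3,4,2]
H [3,4,2]
F [3,4,1]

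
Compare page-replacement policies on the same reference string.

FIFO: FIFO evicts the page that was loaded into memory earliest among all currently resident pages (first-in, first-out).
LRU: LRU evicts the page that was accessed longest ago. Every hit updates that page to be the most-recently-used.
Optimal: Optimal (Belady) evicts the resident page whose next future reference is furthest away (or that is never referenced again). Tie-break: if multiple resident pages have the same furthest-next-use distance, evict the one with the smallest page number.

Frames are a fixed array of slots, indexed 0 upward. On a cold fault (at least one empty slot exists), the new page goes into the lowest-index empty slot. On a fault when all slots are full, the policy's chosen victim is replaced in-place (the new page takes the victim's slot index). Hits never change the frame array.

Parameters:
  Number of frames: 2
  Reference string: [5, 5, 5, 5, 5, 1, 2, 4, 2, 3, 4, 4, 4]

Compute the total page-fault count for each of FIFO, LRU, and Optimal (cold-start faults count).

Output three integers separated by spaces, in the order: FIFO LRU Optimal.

--- FIFO ---
  step 0: ref 5 -> FAULT, frames=[5,-] (faults so far: 1)
  step 1: ref 5 -> HIT, frames=[5,-] (faults so far: 1)
  step 2: ref 5 -> HIT, frames=[5,-] (faults so far: 1)
  step 3: ref 5 -> HIT, frames=[5,-] (faults so far: 1)
  step 4: ref 5 -> HIT, frames=[5,-] (faults so far: 1)
  step 5: ref 1 -> FAULT, frames=[5,1] (faults so far: 2)
  step 6: ref 2 -> FAULT, evict 5, frames=[2,1] (faults so far: 3)
  step 7: ref 4 -> FAULT, evict 1, frames=[2,4] (faults so far: 4)
  step 8: ref 2 -> HIT, frames=[2,4] (faults so far: 4)
  step 9: ref 3 -> FAULT, evict 2, frames=[3,4] (faults so far: 5)
  step 10: ref 4 -> HIT, frames=[3,4] (faults so far: 5)
  step 11: ref 4 -> HIT, frames=[3,4] (faults so far: 5)
  step 12: ref 4 -> HIT, frames=[3,4] (faults so far: 5)
  FIFO total faults: 5
--- LRU ---
  step 0: ref 5 -> FAULT, frames=[5,-] (faults so far: 1)
  step 1: ref 5 -> HIT, frames=[5,-] (faults so far: 1)
  step 2: ref 5 -> HIT, frames=[5,-] (faults so far: 1)
  step 3: ref 5 -> HIT, frames=[5,-] (faults so far: 1)
  step 4: ref 5 -> HIT, frames=[5,-] (faults so far: 1)
  step 5: ref 1 -> FAULT, frames=[5,1] (faults so far: 2)
  step 6: ref 2 -> FAULT, evict 5, frames=[2,1] (faults so far: 3)
  step 7: ref 4 -> FAULT, evict 1, frames=[2,4] (faults so far: 4)
  step 8: ref 2 -> HIT, frames=[2,4] (faults so far: 4)
  step 9: ref 3 -> FAULT, evict 4, frames=[2,3] (faults so far: 5)
  step 10: ref 4 -> FAULT, evict 2, frames=[4,3] (faults so far: 6)
  step 11: ref 4 -> HIT, frames=[4,3] (faults so far: 6)
  step 12: ref 4 -> HIT, frames=[4,3] (faults so far: 6)
  LRU total faults: 6
--- Optimal ---
  step 0: ref 5 -> FAULT, frames=[5,-] (faults so far: 1)
  step 1: ref 5 -> HIT, frames=[5,-] (faults so far: 1)
  step 2: ref 5 -> HIT, frames=[5,-] (faults so far: 1)
  step 3: ref 5 -> HIT, frames=[5,-] (faults so far: 1)
  step 4: ref 5 -> HIT, frames=[5,-] (faults so far: 1)
  step 5: ref 1 -> FAULT, frames=[5,1] (faults so far: 2)
  step 6: ref 2 -> FAULT, evict 1, frames=[5,2] (faults so far: 3)
  step 7: ref 4 -> FAULT, evict 5, frames=[4,2] (faults so far: 4)
  step 8: ref 2 -> HIT, frames=[4,2] (faults so far: 4)
  step 9: ref 3 -> FAULT, evict 2, frames=[4,3] (faults so far: 5)
  step 10: ref 4 -> HIT, frames=[4,3] (faults so far: 5)
  step 11: ref 4 -> HIT, frames=[4,3] (faults so far: 5)
  step 12: ref 4 -> HIT, frames=[4,3] (faults so far: 5)
  Optimal total faults: 5

Answer: 5 6 5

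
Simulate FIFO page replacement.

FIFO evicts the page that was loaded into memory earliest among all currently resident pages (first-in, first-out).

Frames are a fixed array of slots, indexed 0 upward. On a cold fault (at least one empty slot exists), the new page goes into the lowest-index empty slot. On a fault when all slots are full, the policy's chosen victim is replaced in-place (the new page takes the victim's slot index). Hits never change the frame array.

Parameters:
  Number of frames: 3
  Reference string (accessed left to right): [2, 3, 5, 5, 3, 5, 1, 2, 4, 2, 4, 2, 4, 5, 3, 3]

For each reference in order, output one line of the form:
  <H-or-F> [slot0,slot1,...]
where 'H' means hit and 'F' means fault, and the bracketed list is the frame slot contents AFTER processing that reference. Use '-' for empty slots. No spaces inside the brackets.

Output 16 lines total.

F [2,-,-]
F [2,3,-]
F [2,3,5]
H [2,3,5]
H [2,3,5]
H [2,3,5]
F [1,3,5]
F [1,2,5]
F [1,2,4]
H [1,2,4]
H [1,2,4]
H [1,2,4]
H [1,2,4]
F [5,2,4]
F [5,3,4]
H [5,3,4]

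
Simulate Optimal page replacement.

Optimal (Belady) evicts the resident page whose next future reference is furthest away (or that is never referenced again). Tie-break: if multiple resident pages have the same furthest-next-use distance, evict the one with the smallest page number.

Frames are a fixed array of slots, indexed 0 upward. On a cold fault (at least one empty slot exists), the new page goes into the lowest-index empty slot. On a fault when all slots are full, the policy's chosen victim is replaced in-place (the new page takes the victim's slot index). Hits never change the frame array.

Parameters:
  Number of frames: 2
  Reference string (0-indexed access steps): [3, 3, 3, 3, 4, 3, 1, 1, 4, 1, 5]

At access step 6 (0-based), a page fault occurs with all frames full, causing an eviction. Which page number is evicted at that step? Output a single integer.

Answer: 3

Derivation:
Step 0: ref 3 -> FAULT, frames=[3,-]
Step 1: ref 3 -> HIT, frames=[3,-]
Step 2: ref 3 -> HIT, frames=[3,-]
Step 3: ref 3 -> HIT, frames=[3,-]
Step 4: ref 4 -> FAULT, frames=[3,4]
Step 5: ref 3 -> HIT, frames=[3,4]
Step 6: ref 1 -> FAULT, evict 3, frames=[1,4]
At step 6: evicted page 3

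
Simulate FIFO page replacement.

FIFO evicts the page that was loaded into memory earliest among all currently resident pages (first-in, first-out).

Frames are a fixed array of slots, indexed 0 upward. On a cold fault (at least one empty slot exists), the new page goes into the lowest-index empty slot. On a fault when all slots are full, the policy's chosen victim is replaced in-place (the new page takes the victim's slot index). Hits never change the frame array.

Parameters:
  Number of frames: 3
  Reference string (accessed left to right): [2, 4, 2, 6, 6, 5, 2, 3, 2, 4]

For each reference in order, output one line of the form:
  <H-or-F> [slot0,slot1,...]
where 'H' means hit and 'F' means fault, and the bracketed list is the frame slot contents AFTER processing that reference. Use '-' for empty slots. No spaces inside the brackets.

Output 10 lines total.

F [2,-,-]
F [2,4,-]
H [2,4,-]
F [2,4,6]
H [2,4,6]
F [5,4,6]
F [5,2,6]
F [5,2,3]
H [5,2,3]
F [4,2,3]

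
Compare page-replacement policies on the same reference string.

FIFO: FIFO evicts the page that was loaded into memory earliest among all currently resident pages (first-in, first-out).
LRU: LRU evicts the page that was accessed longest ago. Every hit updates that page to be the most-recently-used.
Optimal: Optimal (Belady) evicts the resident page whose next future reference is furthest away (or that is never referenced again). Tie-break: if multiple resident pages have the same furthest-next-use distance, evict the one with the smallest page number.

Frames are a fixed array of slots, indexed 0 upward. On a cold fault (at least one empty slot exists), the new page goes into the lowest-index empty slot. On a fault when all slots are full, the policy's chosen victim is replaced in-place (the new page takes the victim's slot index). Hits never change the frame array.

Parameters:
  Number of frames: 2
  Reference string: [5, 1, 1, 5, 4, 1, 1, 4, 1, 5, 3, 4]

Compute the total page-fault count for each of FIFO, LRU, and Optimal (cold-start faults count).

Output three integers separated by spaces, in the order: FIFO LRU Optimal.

--- FIFO ---
  step 0: ref 5 -> FAULT, frames=[5,-] (faults so far: 1)
  step 1: ref 1 -> FAULT, frames=[5,1] (faults so far: 2)
  step 2: ref 1 -> HIT, frames=[5,1] (faults so far: 2)
  step 3: ref 5 -> HIT, frames=[5,1] (faults so far: 2)
  step 4: ref 4 -> FAULT, evict 5, frames=[4,1] (faults so far: 3)
  step 5: ref 1 -> HIT, frames=[4,1] (faults so far: 3)
  step 6: ref 1 -> HIT, frames=[4,1] (faults so far: 3)
  step 7: ref 4 -> HIT, frames=[4,1] (faults so far: 3)
  step 8: ref 1 -> HIT, frames=[4,1] (faults so far: 3)
  step 9: ref 5 -> FAULT, evict 1, frames=[4,5] (faults so far: 4)
  step 10: ref 3 -> FAULT, evict 4, frames=[3,5] (faults so far: 5)
  step 11: ref 4 -> FAULT, evict 5, frames=[3,4] (faults so far: 6)
  FIFO total faults: 6
--- LRU ---
  step 0: ref 5 -> FAULT, frames=[5,-] (faults so far: 1)
  step 1: ref 1 -> FAULT, frames=[5,1] (faults so far: 2)
  step 2: ref 1 -> HIT, frames=[5,1] (faults so far: 2)
  step 3: ref 5 -> HIT, frames=[5,1] (faults so far: 2)
  step 4: ref 4 -> FAULT, evict 1, frames=[5,4] (faults so far: 3)
  step 5: ref 1 -> FAULT, evict 5, frames=[1,4] (faults so far: 4)
  step 6: ref 1 -> HIT, frames=[1,4] (faults so far: 4)
  step 7: ref 4 -> HIT, frames=[1,4] (faults so far: 4)
  step 8: ref 1 -> HIT, frames=[1,4] (faults so far: 4)
  step 9: ref 5 -> FAULT, evict 4, frames=[1,5] (faults so far: 5)
  step 10: ref 3 -> FAULT, evict 1, frames=[3,5] (faults so far: 6)
  step 11: ref 4 -> FAULT, evict 5, frames=[3,4] (faults so far: 7)
  LRU total faults: 7
--- Optimal ---
  step 0: ref 5 -> FAULT, frames=[5,-] (faults so far: 1)
  step 1: ref 1 -> FAULT, frames=[5,1] (faults so far: 2)
  step 2: ref 1 -> HIT, frames=[5,1] (faults so far: 2)
  step 3: ref 5 -> HIT, frames=[5,1] (faults so far: 2)
  step 4: ref 4 -> FAULT, evict 5, frames=[4,1] (faults so far: 3)
  step 5: ref 1 -> HIT, frames=[4,1] (faults so far: 3)
  step 6: ref 1 -> HIT, frames=[4,1] (faults so far: 3)
  step 7: ref 4 -> HIT, frames=[4,1] (faults so far: 3)
  step 8: ref 1 -> HIT, frames=[4,1] (faults so far: 3)
  step 9: ref 5 -> FAULT, evict 1, frames=[4,5] (faults so far: 4)
  step 10: ref 3 -> FAULT, evict 5, frames=[4,3] (faults so far: 5)
  step 11: ref 4 -> HIT, frames=[4,3] (faults so far: 5)
  Optimal total faults: 5

Answer: 6 7 5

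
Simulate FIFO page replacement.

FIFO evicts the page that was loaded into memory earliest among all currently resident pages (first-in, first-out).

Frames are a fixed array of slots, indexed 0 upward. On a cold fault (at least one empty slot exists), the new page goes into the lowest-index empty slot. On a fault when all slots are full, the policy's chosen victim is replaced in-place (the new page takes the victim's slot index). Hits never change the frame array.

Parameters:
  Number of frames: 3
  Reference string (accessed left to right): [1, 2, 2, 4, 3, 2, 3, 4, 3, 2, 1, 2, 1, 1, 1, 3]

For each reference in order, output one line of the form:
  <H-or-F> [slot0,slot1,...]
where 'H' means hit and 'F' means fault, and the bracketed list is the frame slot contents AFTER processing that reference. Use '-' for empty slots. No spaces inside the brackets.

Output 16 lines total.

F [1,-,-]
F [1,2,-]
H [1,2,-]
F [1,2,4]
F [3,2,4]
H [3,2,4]
H [3,2,4]
H [3,2,4]
H [3,2,4]
H [3,2,4]
F [3,1,4]
F [3,1,2]
H [3,1,2]
H [3,1,2]
H [3,1,2]
H [3,1,2]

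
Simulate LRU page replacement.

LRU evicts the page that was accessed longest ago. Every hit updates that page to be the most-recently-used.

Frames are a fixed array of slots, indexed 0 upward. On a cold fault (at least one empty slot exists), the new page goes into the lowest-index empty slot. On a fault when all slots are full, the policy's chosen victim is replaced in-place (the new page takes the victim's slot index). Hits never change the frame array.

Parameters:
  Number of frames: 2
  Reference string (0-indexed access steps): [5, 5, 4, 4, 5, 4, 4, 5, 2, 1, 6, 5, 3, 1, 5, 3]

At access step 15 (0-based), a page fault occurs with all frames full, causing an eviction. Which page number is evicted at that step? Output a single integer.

Answer: 1

Derivation:
Step 0: ref 5 -> FAULT, frames=[5,-]
Step 1: ref 5 -> HIT, frames=[5,-]
Step 2: ref 4 -> FAULT, frames=[5,4]
Step 3: ref 4 -> HIT, frames=[5,4]
Step 4: ref 5 -> HIT, frames=[5,4]
Step 5: ref 4 -> HIT, frames=[5,4]
Step 6: ref 4 -> HIT, frames=[5,4]
Step 7: ref 5 -> HIT, frames=[5,4]
Step 8: ref 2 -> FAULT, evict 4, frames=[5,2]
Step 9: ref 1 -> FAULT, evict 5, frames=[1,2]
Step 10: ref 6 -> FAULT, evict 2, frames=[1,6]
Step 11: ref 5 -> FAULT, evict 1, frames=[5,6]
Step 12: ref 3 -> FAULT, evict 6, frames=[5,3]
Step 13: ref 1 -> FAULT, evict 5, frames=[1,3]
Step 14: ref 5 -> FAULT, evict 3, frames=[1,5]
Step 15: ref 3 -> FAULT, evict 1, frames=[3,5]
At step 15: evicted page 1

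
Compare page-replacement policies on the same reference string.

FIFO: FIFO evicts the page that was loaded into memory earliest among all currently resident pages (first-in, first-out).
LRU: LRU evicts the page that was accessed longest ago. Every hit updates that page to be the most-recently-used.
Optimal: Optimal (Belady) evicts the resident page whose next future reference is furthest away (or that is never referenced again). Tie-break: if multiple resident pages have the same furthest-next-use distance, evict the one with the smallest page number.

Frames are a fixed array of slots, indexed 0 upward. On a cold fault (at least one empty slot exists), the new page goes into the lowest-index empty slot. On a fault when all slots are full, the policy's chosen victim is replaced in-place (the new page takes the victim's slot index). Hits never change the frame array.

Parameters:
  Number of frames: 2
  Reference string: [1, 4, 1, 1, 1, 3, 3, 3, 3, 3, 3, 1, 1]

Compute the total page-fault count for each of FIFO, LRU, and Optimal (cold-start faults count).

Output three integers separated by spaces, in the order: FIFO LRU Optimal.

Answer: 4 3 3

Derivation:
--- FIFO ---
  step 0: ref 1 -> FAULT, frames=[1,-] (faults so far: 1)
  step 1: ref 4 -> FAULT, frames=[1,4] (faults so far: 2)
  step 2: ref 1 -> HIT, frames=[1,4] (faults so far: 2)
  step 3: ref 1 -> HIT, frames=[1,4] (faults so far: 2)
  step 4: ref 1 -> HIT, frames=[1,4] (faults so far: 2)
  step 5: ref 3 -> FAULT, evict 1, frames=[3,4] (faults so far: 3)
  step 6: ref 3 -> HIT, frames=[3,4] (faults so far: 3)
  step 7: ref 3 -> HIT, frames=[3,4] (faults so far: 3)
  step 8: ref 3 -> HIT, frames=[3,4] (faults so far: 3)
  step 9: ref 3 -> HIT, frames=[3,4] (faults so far: 3)
  step 10: ref 3 -> HIT, frames=[3,4] (faults so far: 3)
  step 11: ref 1 -> FAULT, evict 4, frames=[3,1] (faults so far: 4)
  step 12: ref 1 -> HIT, frames=[3,1] (faults so far: 4)
  FIFO total faults: 4
--- LRU ---
  step 0: ref 1 -> FAULT, frames=[1,-] (faults so far: 1)
  step 1: ref 4 -> FAULT, frames=[1,4] (faults so far: 2)
  step 2: ref 1 -> HIT, frames=[1,4] (faults so far: 2)
  step 3: ref 1 -> HIT, frames=[1,4] (faults so far: 2)
  step 4: ref 1 -> HIT, frames=[1,4] (faults so far: 2)
  step 5: ref 3 -> FAULT, evict 4, frames=[1,3] (faults so far: 3)
  step 6: ref 3 -> HIT, frames=[1,3] (faults so far: 3)
  step 7: ref 3 -> HIT, frames=[1,3] (faults so far: 3)
  step 8: ref 3 -> HIT, frames=[1,3] (faults so far: 3)
  step 9: ref 3 -> HIT, frames=[1,3] (faults so far: 3)
  step 10: ref 3 -> HIT, frames=[1,3] (faults so far: 3)
  step 11: ref 1 -> HIT, frames=[1,3] (faults so far: 3)
  step 12: ref 1 -> HIT, frames=[1,3] (faults so far: 3)
  LRU total faults: 3
--- Optimal ---
  step 0: ref 1 -> FAULT, frames=[1,-] (faults so far: 1)
  step 1: ref 4 -> FAULT, frames=[1,4] (faults so far: 2)
  step 2: ref 1 -> HIT, frames=[1,4] (faults so far: 2)
  step 3: ref 1 -> HIT, frames=[1,4] (faults so far: 2)
  step 4: ref 1 -> HIT, frames=[1,4] (faults so far: 2)
  step 5: ref 3 -> FAULT, evict 4, frames=[1,3] (faults so far: 3)
  step 6: ref 3 -> HIT, frames=[1,3] (faults so far: 3)
  step 7: ref 3 -> HIT, frames=[1,3] (faults so far: 3)
  step 8: ref 3 -> HIT, frames=[1,3] (faults so far: 3)
  step 9: ref 3 -> HIT, frames=[1,3] (faults so far: 3)
  step 10: ref 3 -> HIT, frames=[1,3] (faults so far: 3)
  step 11: ref 1 -> HIT, frames=[1,3] (faults so far: 3)
  step 12: ref 1 -> HIT, frames=[1,3] (faults so far: 3)
  Optimal total faults: 3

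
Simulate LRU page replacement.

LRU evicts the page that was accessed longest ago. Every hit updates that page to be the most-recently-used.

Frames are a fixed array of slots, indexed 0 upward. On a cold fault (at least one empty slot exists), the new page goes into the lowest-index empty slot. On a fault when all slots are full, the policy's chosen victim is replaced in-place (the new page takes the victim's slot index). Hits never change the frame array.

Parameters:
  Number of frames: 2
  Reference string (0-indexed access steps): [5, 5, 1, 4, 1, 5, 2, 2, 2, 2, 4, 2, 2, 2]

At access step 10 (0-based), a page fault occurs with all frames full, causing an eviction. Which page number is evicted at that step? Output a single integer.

Step 0: ref 5 -> FAULT, frames=[5,-]
Step 1: ref 5 -> HIT, frames=[5,-]
Step 2: ref 1 -> FAULT, frames=[5,1]
Step 3: ref 4 -> FAULT, evict 5, frames=[4,1]
Step 4: ref 1 -> HIT, frames=[4,1]
Step 5: ref 5 -> FAULT, evict 4, frames=[5,1]
Step 6: ref 2 -> FAULT, evict 1, frames=[5,2]
Step 7: ref 2 -> HIT, frames=[5,2]
Step 8: ref 2 -> HIT, frames=[5,2]
Step 9: ref 2 -> HIT, frames=[5,2]
Step 10: ref 4 -> FAULT, evict 5, frames=[4,2]
At step 10: evicted page 5

Answer: 5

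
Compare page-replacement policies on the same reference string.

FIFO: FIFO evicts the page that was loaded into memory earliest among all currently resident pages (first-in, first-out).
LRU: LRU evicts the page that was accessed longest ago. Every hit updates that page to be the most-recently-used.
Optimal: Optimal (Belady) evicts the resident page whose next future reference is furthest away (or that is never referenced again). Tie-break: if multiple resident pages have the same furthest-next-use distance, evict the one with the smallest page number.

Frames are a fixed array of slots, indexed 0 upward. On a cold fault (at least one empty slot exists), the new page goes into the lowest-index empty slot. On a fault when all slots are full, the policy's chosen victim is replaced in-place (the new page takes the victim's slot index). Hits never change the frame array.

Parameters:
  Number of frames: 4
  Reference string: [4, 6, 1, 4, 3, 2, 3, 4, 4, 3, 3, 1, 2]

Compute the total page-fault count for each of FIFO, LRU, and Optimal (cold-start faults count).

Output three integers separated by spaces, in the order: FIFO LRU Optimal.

Answer: 6 5 5

Derivation:
--- FIFO ---
  step 0: ref 4 -> FAULT, frames=[4,-,-,-] (faults so far: 1)
  step 1: ref 6 -> FAULT, frames=[4,6,-,-] (faults so far: 2)
  step 2: ref 1 -> FAULT, frames=[4,6,1,-] (faults so far: 3)
  step 3: ref 4 -> HIT, frames=[4,6,1,-] (faults so far: 3)
  step 4: ref 3 -> FAULT, frames=[4,6,1,3] (faults so far: 4)
  step 5: ref 2 -> FAULT, evict 4, frames=[2,6,1,3] (faults so far: 5)
  step 6: ref 3 -> HIT, frames=[2,6,1,3] (faults so far: 5)
  step 7: ref 4 -> FAULT, evict 6, frames=[2,4,1,3] (faults so far: 6)
  step 8: ref 4 -> HIT, frames=[2,4,1,3] (faults so far: 6)
  step 9: ref 3 -> HIT, frames=[2,4,1,3] (faults so far: 6)
  step 10: ref 3 -> HIT, frames=[2,4,1,3] (faults so far: 6)
  step 11: ref 1 -> HIT, frames=[2,4,1,3] (faults so far: 6)
  step 12: ref 2 -> HIT, frames=[2,4,1,3] (faults so far: 6)
  FIFO total faults: 6
--- LRU ---
  step 0: ref 4 -> FAULT, frames=[4,-,-,-] (faults so far: 1)
  step 1: ref 6 -> FAULT, frames=[4,6,-,-] (faults so far: 2)
  step 2: ref 1 -> FAULT, frames=[4,6,1,-] (faults so far: 3)
  step 3: ref 4 -> HIT, frames=[4,6,1,-] (faults so far: 3)
  step 4: ref 3 -> FAULT, frames=[4,6,1,3] (faults so far: 4)
  step 5: ref 2 -> FAULT, evict 6, frames=[4,2,1,3] (faults so far: 5)
  step 6: ref 3 -> HIT, frames=[4,2,1,3] (faults so far: 5)
  step 7: ref 4 -> HIT, frames=[4,2,1,3] (faults so far: 5)
  step 8: ref 4 -> HIT, frames=[4,2,1,3] (faults so far: 5)
  step 9: ref 3 -> HIT, frames=[4,2,1,3] (faults so far: 5)
  step 10: ref 3 -> HIT, frames=[4,2,1,3] (faults so far: 5)
  step 11: ref 1 -> HIT, frames=[4,2,1,3] (faults so far: 5)
  step 12: ref 2 -> HIT, frames=[4,2,1,3] (faults so far: 5)
  LRU total faults: 5
--- Optimal ---
  step 0: ref 4 -> FAULT, frames=[4,-,-,-] (faults so far: 1)
  step 1: ref 6 -> FAULT, frames=[4,6,-,-] (faults so far: 2)
  step 2: ref 1 -> FAULT, frames=[4,6,1,-] (faults so far: 3)
  step 3: ref 4 -> HIT, frames=[4,6,1,-] (faults so far: 3)
  step 4: ref 3 -> FAULT, frames=[4,6,1,3] (faults so far: 4)
  step 5: ref 2 -> FAULT, evict 6, frames=[4,2,1,3] (faults so far: 5)
  step 6: ref 3 -> HIT, frames=[4,2,1,3] (faults so far: 5)
  step 7: ref 4 -> HIT, frames=[4,2,1,3] (faults so far: 5)
  step 8: ref 4 -> HIT, frames=[4,2,1,3] (faults so far: 5)
  step 9: ref 3 -> HIT, frames=[4,2,1,3] (faults so far: 5)
  step 10: ref 3 -> HIT, frames=[4,2,1,3] (faults so far: 5)
  step 11: ref 1 -> HIT, frames=[4,2,1,3] (faults so far: 5)
  step 12: ref 2 -> HIT, frames=[4,2,1,3] (faults so far: 5)
  Optimal total faults: 5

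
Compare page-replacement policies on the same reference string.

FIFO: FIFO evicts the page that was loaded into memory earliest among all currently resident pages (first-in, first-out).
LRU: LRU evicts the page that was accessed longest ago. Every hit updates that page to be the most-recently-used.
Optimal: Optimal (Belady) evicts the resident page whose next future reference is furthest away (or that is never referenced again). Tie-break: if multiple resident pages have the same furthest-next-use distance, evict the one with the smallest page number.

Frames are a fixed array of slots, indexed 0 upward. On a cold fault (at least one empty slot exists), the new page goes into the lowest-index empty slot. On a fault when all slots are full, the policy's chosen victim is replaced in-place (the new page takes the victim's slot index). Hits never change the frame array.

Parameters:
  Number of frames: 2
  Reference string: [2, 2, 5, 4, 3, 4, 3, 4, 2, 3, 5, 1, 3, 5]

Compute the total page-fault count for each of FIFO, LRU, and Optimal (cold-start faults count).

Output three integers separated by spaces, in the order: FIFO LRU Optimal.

--- FIFO ---
  step 0: ref 2 -> FAULT, frames=[2,-] (faults so far: 1)
  step 1: ref 2 -> HIT, frames=[2,-] (faults so far: 1)
  step 2: ref 5 -> FAULT, frames=[2,5] (faults so far: 2)
  step 3: ref 4 -> FAULT, evict 2, frames=[4,5] (faults so far: 3)
  step 4: ref 3 -> FAULT, evict 5, frames=[4,3] (faults so far: 4)
  step 5: ref 4 -> HIT, frames=[4,3] (faults so far: 4)
  step 6: ref 3 -> HIT, frames=[4,3] (faults so far: 4)
  step 7: ref 4 -> HIT, frames=[4,3] (faults so far: 4)
  step 8: ref 2 -> FAULT, evict 4, frames=[2,3] (faults so far: 5)
  step 9: ref 3 -> HIT, frames=[2,3] (faults so far: 5)
  step 10: ref 5 -> FAULT, evict 3, frames=[2,5] (faults so far: 6)
  step 11: ref 1 -> FAULT, evict 2, frames=[1,5] (faults so far: 7)
  step 12: ref 3 -> FAULT, evict 5, frames=[1,3] (faults so far: 8)
  step 13: ref 5 -> FAULT, evict 1, frames=[5,3] (faults so far: 9)
  FIFO total faults: 9
--- LRU ---
  step 0: ref 2 -> FAULT, frames=[2,-] (faults so far: 1)
  step 1: ref 2 -> HIT, frames=[2,-] (faults so far: 1)
  step 2: ref 5 -> FAULT, frames=[2,5] (faults so far: 2)
  step 3: ref 4 -> FAULT, evict 2, frames=[4,5] (faults so far: 3)
  step 4: ref 3 -> FAULT, evict 5, frames=[4,3] (faults so far: 4)
  step 5: ref 4 -> HIT, frames=[4,3] (faults so far: 4)
  step 6: ref 3 -> HIT, frames=[4,3] (faults so far: 4)
  step 7: ref 4 -> HIT, frames=[4,3] (faults so far: 4)
  step 8: ref 2 -> FAULT, evict 3, frames=[4,2] (faults so far: 5)
  step 9: ref 3 -> FAULT, evict 4, frames=[3,2] (faults so far: 6)
  step 10: ref 5 -> FAULT, evict 2, frames=[3,5] (faults so far: 7)
  step 11: ref 1 -> FAULT, evict 3, frames=[1,5] (faults so far: 8)
  step 12: ref 3 -> FAULT, evict 5, frames=[1,3] (faults so far: 9)
  step 13: ref 5 -> FAULT, evict 1, frames=[5,3] (faults so far: 10)
  LRU total faults: 10
--- Optimal ---
  step 0: ref 2 -> FAULT, frames=[2,-] (faults so far: 1)
  step 1: ref 2 -> HIT, frames=[2,-] (faults so far: 1)
  step 2: ref 5 -> FAULT, frames=[2,5] (faults so far: 2)
  step 3: ref 4 -> FAULT, evict 5, frames=[2,4] (faults so far: 3)
  step 4: ref 3 -> FAULT, evict 2, frames=[3,4] (faults so far: 4)
  step 5: ref 4 -> HIT, frames=[3,4] (faults so far: 4)
  step 6: ref 3 -> HIT, frames=[3,4] (faults so far: 4)
  step 7: ref 4 -> HIT, frames=[3,4] (faults so far: 4)
  step 8: ref 2 -> FAULT, evict 4, frames=[3,2] (faults so far: 5)
  step 9: ref 3 -> HIT, frames=[3,2] (faults so far: 5)
  step 10: ref 5 -> FAULT, evict 2, frames=[3,5] (faults so far: 6)
  step 11: ref 1 -> FAULT, evict 5, frames=[3,1] (faults so far: 7)
  step 12: ref 3 -> HIT, frames=[3,1] (faults so far: 7)
  step 13: ref 5 -> FAULT, evict 1, frames=[3,5] (faults so far: 8)
  Optimal total faults: 8

Answer: 9 10 8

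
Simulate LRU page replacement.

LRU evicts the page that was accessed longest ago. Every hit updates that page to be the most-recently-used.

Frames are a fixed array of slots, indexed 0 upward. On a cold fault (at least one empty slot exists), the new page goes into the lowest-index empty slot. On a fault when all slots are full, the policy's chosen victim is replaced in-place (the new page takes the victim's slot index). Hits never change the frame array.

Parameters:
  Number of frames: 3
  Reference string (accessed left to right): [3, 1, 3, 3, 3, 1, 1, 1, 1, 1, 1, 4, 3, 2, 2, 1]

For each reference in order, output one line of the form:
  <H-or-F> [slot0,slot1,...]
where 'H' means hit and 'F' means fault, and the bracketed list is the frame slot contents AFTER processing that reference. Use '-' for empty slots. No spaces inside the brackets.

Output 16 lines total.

F [3,-,-]
F [3,1,-]
H [3,1,-]
H [3,1,-]
H [3,1,-]
H [3,1,-]
H [3,1,-]
H [3,1,-]
H [3,1,-]
H [3,1,-]
H [3,1,-]
F [3,1,4]
H [3,1,4]
F [3,2,4]
H [3,2,4]
F [3,2,1]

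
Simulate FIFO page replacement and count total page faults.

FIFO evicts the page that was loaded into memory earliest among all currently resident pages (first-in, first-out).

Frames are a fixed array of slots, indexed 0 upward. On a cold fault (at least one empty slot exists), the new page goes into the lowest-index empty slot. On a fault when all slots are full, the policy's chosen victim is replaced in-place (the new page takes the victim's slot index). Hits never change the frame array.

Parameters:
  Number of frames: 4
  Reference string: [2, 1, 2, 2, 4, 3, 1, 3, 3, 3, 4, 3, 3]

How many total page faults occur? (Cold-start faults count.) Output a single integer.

Answer: 4

Derivation:
Step 0: ref 2 → FAULT, frames=[2,-,-,-]
Step 1: ref 1 → FAULT, frames=[2,1,-,-]
Step 2: ref 2 → HIT, frames=[2,1,-,-]
Step 3: ref 2 → HIT, frames=[2,1,-,-]
Step 4: ref 4 → FAULT, frames=[2,1,4,-]
Step 5: ref 3 → FAULT, frames=[2,1,4,3]
Step 6: ref 1 → HIT, frames=[2,1,4,3]
Step 7: ref 3 → HIT, frames=[2,1,4,3]
Step 8: ref 3 → HIT, frames=[2,1,4,3]
Step 9: ref 3 → HIT, frames=[2,1,4,3]
Step 10: ref 4 → HIT, frames=[2,1,4,3]
Step 11: ref 3 → HIT, frames=[2,1,4,3]
Step 12: ref 3 → HIT, frames=[2,1,4,3]
Total faults: 4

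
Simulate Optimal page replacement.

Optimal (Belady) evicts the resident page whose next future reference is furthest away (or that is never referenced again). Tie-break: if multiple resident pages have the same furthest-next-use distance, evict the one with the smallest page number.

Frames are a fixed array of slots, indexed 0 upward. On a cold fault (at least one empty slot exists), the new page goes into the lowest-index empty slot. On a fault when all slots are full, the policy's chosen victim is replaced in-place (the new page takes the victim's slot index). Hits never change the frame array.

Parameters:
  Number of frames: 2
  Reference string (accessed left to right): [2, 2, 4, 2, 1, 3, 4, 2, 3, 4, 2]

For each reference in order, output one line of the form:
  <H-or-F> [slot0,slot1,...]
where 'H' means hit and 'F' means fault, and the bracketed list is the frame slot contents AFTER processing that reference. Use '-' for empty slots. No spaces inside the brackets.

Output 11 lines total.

F [2,-]
H [2,-]
F [2,4]
H [2,4]
F [1,4]
F [3,4]
H [3,4]
F [3,2]
H [3,2]
F [4,2]
H [4,2]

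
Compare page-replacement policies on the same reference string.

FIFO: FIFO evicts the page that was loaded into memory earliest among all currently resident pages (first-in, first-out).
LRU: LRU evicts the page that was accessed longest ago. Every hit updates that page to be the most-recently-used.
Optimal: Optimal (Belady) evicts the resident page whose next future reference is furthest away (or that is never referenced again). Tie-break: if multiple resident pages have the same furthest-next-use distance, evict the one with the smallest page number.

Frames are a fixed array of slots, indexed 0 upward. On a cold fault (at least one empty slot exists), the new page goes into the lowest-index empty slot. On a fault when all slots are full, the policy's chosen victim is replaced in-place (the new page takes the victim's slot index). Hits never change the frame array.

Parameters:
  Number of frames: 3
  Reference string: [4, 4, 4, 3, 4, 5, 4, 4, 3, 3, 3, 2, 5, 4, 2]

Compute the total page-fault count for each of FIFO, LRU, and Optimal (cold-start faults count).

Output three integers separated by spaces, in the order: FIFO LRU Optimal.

Answer: 5 6 4

Derivation:
--- FIFO ---
  step 0: ref 4 -> FAULT, frames=[4,-,-] (faults so far: 1)
  step 1: ref 4 -> HIT, frames=[4,-,-] (faults so far: 1)
  step 2: ref 4 -> HIT, frames=[4,-,-] (faults so far: 1)
  step 3: ref 3 -> FAULT, frames=[4,3,-] (faults so far: 2)
  step 4: ref 4 -> HIT, frames=[4,3,-] (faults so far: 2)
  step 5: ref 5 -> FAULT, frames=[4,3,5] (faults so far: 3)
  step 6: ref 4 -> HIT, frames=[4,3,5] (faults so far: 3)
  step 7: ref 4 -> HIT, frames=[4,3,5] (faults so far: 3)
  step 8: ref 3 -> HIT, frames=[4,3,5] (faults so far: 3)
  step 9: ref 3 -> HIT, frames=[4,3,5] (faults so far: 3)
  step 10: ref 3 -> HIT, frames=[4,3,5] (faults so far: 3)
  step 11: ref 2 -> FAULT, evict 4, frames=[2,3,5] (faults so far: 4)
  step 12: ref 5 -> HIT, frames=[2,3,5] (faults so far: 4)
  step 13: ref 4 -> FAULT, evict 3, frames=[2,4,5] (faults so far: 5)
  step 14: ref 2 -> HIT, frames=[2,4,5] (faults so far: 5)
  FIFO total faults: 5
--- LRU ---
  step 0: ref 4 -> FAULT, frames=[4,-,-] (faults so far: 1)
  step 1: ref 4 -> HIT, frames=[4,-,-] (faults so far: 1)
  step 2: ref 4 -> HIT, frames=[4,-,-] (faults so far: 1)
  step 3: ref 3 -> FAULT, frames=[4,3,-] (faults so far: 2)
  step 4: ref 4 -> HIT, frames=[4,3,-] (faults so far: 2)
  step 5: ref 5 -> FAULT, frames=[4,3,5] (faults so far: 3)
  step 6: ref 4 -> HIT, frames=[4,3,5] (faults so far: 3)
  step 7: ref 4 -> HIT, frames=[4,3,5] (faults so far: 3)
  step 8: ref 3 -> HIT, frames=[4,3,5] (faults so far: 3)
  step 9: ref 3 -> HIT, frames=[4,3,5] (faults so far: 3)
  step 10: ref 3 -> HIT, frames=[4,3,5] (faults so far: 3)
  step 11: ref 2 -> FAULT, evict 5, frames=[4,3,2] (faults so far: 4)
  step 12: ref 5 -> FAULT, evict 4, frames=[5,3,2] (faults so far: 5)
  step 13: ref 4 -> FAULT, evict 3, frames=[5,4,2] (faults so far: 6)
  step 14: ref 2 -> HIT, frames=[5,4,2] (faults so far: 6)
  LRU total faults: 6
--- Optimal ---
  step 0: ref 4 -> FAULT, frames=[4,-,-] (faults so far: 1)
  step 1: ref 4 -> HIT, frames=[4,-,-] (faults so far: 1)
  step 2: ref 4 -> HIT, frames=[4,-,-] (faults so far: 1)
  step 3: ref 3 -> FAULT, frames=[4,3,-] (faults so far: 2)
  step 4: ref 4 -> HIT, frames=[4,3,-] (faults so far: 2)
  step 5: ref 5 -> FAULT, frames=[4,3,5] (faults so far: 3)
  step 6: ref 4 -> HIT, frames=[4,3,5] (faults so far: 3)
  step 7: ref 4 -> HIT, frames=[4,3,5] (faults so far: 3)
  step 8: ref 3 -> HIT, frames=[4,3,5] (faults so far: 3)
  step 9: ref 3 -> HIT, frames=[4,3,5] (faults so far: 3)
  step 10: ref 3 -> HIT, frames=[4,3,5] (faults so far: 3)
  step 11: ref 2 -> FAULT, evict 3, frames=[4,2,5] (faults so far: 4)
  step 12: ref 5 -> HIT, frames=[4,2,5] (faults so far: 4)
  step 13: ref 4 -> HIT, frames=[4,2,5] (faults so far: 4)
  step 14: ref 2 -> HIT, frames=[4,2,5] (faults so far: 4)
  Optimal total faults: 4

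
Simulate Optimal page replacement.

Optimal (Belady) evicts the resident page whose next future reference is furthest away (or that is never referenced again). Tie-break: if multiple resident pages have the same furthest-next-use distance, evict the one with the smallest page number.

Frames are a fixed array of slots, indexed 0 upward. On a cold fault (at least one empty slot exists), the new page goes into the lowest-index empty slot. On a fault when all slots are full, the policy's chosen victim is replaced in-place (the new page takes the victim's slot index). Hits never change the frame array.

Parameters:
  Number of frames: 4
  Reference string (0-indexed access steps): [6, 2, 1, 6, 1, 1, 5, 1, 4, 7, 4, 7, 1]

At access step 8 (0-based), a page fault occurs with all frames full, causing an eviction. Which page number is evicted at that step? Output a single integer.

Step 0: ref 6 -> FAULT, frames=[6,-,-,-]
Step 1: ref 2 -> FAULT, frames=[6,2,-,-]
Step 2: ref 1 -> FAULT, frames=[6,2,1,-]
Step 3: ref 6 -> HIT, frames=[6,2,1,-]
Step 4: ref 1 -> HIT, frames=[6,2,1,-]
Step 5: ref 1 -> HIT, frames=[6,2,1,-]
Step 6: ref 5 -> FAULT, frames=[6,2,1,5]
Step 7: ref 1 -> HIT, frames=[6,2,1,5]
Step 8: ref 4 -> FAULT, evict 2, frames=[6,4,1,5]
At step 8: evicted page 2

Answer: 2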